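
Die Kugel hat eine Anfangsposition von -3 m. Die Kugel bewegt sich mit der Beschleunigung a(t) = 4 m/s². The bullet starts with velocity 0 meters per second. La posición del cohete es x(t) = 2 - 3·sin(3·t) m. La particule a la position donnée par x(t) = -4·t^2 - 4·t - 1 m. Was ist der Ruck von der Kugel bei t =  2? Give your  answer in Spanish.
Partiendo de la aceleración a(t) = 4, tomamos 1 derivada. La derivada de la aceleración da la sacudida: j(t) = 0. Tenemos la sacudida j(t) = 0. Sustituyendo t = 2: j(2) = 0.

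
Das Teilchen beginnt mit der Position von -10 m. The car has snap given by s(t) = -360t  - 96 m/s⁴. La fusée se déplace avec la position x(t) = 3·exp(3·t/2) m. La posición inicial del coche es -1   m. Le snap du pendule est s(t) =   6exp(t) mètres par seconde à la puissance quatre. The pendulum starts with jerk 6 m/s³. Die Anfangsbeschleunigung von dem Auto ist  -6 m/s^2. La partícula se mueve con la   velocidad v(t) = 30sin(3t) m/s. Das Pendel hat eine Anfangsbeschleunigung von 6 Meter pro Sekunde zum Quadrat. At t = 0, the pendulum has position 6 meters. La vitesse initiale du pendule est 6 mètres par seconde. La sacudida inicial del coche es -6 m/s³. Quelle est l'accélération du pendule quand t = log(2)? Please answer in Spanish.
Para resolver esto, necesitamos tomar 2 integrales de nuestra ecuación del snap s(t) = 6·exp(t). La integral del snap, con j(0) = 6, da la sacudida: j(t) = 6·exp(t). Tomando ∫j(t)dt y aplicando a(0) = 6, encontramos a(t) = 6·exp(t). Tenemos la aceleración a(t) = 6·exp(t). Sustituyendo t = log(2): a(log(2)) = 12.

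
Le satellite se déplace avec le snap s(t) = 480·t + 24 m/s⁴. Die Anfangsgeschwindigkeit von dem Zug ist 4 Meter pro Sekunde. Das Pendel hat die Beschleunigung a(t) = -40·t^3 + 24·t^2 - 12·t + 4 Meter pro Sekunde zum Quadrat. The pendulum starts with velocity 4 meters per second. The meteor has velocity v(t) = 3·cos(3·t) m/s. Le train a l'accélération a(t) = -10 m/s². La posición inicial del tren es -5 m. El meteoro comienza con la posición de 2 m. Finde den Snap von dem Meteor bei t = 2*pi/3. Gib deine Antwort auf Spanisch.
Partiendo de la velocidad v(t) = 3·cos(3·t), tomamos 3 derivadas. Tomando d/dt de v(t), encontramos a(t) = -9·sin(3·t). Derivando la aceleración, obtenemos la sacudida: j(t) = -27·cos(3·t). Tomando d/dt de j(t), encontramos s(t) = 81·sin(3·t). De la ecuación del snap s(t) = 81·sin(3·t), sustituimos t = 2*pi/3 para obtener s = 0.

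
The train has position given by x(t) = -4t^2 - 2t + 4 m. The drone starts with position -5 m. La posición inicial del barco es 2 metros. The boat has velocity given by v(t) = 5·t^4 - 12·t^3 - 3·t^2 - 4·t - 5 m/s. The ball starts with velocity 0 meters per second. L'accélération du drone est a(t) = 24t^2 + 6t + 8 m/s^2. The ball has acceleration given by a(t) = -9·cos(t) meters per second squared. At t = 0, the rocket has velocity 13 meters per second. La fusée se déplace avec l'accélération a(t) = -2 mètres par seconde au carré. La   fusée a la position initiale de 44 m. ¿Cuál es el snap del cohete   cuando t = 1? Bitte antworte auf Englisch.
We must differentiate our acceleration equation a(t) = -2 2 times. Differentiating acceleration, we get jerk: j(t) = 0. Taking d/dt of j(t), we find s(t) = 0. From the given snap equation s(t) = 0, we substitute t = 1 to get s = 0.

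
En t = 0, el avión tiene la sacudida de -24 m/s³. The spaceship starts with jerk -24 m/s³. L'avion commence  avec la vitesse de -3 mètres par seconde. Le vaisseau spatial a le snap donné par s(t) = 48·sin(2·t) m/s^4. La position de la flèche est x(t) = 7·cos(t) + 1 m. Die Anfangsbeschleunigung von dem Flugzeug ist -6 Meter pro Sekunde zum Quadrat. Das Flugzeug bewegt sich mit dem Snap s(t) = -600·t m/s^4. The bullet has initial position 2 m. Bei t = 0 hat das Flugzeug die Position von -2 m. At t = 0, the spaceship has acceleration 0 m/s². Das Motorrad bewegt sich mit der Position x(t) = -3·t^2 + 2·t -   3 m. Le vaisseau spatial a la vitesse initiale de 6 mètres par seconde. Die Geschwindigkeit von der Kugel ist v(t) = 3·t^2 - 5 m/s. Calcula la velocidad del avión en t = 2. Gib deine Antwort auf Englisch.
Starting from snap s(t) = -600·t, we take 3 integrals. The integral of snap is jerk. Using j(0) = -24, we get j(t) = -300·t^2 - 24. Taking ∫j(t)dt and applying a(0) = -6, we find a(t) = -100·t^3 - 24·t - 6. The antiderivative of acceleration is velocity. Using v(0) = -3, we get v(t) = -25·t^4 - 12·t^2 - 6·t - 3. Using v(t) = -25·t^4 - 12·t^2 - 6·t - 3 and substituting t = 2, we find v = -463.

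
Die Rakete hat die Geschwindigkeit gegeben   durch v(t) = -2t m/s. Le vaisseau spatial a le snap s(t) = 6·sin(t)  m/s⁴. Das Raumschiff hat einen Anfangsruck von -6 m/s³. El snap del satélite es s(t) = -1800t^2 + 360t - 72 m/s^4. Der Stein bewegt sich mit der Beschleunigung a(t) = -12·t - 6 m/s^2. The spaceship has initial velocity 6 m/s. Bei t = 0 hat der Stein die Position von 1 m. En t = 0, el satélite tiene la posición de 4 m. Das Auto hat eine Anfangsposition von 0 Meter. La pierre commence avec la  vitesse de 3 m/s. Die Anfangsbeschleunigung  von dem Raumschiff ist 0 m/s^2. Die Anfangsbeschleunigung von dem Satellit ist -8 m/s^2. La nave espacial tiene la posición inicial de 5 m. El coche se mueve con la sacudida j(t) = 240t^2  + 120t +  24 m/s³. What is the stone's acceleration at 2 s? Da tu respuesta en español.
Tenemos la aceleración a(t) = -12·t - 6. Sustituyendo t = 2: a(2) = -30.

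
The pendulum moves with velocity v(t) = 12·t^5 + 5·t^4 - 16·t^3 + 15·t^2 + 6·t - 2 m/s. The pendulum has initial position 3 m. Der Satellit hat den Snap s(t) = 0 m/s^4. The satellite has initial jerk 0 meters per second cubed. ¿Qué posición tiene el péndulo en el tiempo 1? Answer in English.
We must find the integral of our velocity equation v(t) = 12·t^5 + 5·t^4 - 16·t^3 + 15·t^2 + 6·t - 2 1 time. Taking ∫v(t)dt and applying x(0) = 3, we find x(t) = 2·t^6 + t^5 - 4·t^4 + 5·t^3 + 3·t^2 - 2·t + 3. We have position x(t) = 2·t^6 + t^5 - 4·t^4 + 5·t^3 + 3·t^2 - 2·t + 3. Substituting t = 1: x(1) = 8.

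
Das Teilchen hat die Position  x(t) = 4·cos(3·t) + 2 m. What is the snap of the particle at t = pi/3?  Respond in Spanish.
Para resolver esto, necesitamos tomar 4 derivadas de nuestra ecuación de la posición x(t) = 4·cos(3·t) + 2. Derivando la posición, obtenemos la velocidad: v(t) = -12·sin(3·t). La derivada de la velocidad da la aceleración: a(t) = -36·cos(3·t). Tomando d/dt de a(t), encontramos j(t) = 108·sin(3·t). La derivada de la sacudida da el snap: s(t) = 324·cos(3·t). De la ecuación del snap s(t) = 324·cos(3·t), sustituimos t = pi/3 para obtener s = -324.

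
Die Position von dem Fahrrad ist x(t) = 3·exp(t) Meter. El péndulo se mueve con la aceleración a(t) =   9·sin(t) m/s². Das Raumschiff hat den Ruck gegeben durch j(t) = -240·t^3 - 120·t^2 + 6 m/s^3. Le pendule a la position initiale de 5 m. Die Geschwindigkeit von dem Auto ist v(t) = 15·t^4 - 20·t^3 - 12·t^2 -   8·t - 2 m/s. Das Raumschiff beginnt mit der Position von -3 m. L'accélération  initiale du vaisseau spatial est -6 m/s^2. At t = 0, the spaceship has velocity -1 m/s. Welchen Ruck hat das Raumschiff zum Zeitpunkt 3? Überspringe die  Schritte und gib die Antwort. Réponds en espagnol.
j(3) = -7554.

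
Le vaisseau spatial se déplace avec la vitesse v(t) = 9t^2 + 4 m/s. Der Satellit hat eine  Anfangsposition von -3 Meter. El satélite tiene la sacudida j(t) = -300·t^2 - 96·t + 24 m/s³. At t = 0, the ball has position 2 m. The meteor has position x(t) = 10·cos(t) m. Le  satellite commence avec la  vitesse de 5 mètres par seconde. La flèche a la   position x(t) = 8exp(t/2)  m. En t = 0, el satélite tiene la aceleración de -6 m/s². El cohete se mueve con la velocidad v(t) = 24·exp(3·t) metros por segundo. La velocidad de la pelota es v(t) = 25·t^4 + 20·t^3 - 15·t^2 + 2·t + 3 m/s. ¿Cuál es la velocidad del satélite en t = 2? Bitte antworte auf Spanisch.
Debemos encontrar la antiderivada de nuestra ecuación de la sacudida j(t) = -300·t^2 - 96·t + 24 2 veces. Tomando ∫j(t)dt y aplicando a(0) = -6, encontramos a(t) = -100·t^3 - 48·t^2 + 24·t - 6. La antiderivada de la aceleración, con v(0) = 5, da la velocidad: v(t) = -25·t^4 - 16·t^3 + 12·t^2 - 6·t + 5. De la ecuación de la velocidad v(t) = -25·t^4 - 16·t^3 + 12·t^2 - 6·t + 5, sustituimos t = 2 para obtener v = -487.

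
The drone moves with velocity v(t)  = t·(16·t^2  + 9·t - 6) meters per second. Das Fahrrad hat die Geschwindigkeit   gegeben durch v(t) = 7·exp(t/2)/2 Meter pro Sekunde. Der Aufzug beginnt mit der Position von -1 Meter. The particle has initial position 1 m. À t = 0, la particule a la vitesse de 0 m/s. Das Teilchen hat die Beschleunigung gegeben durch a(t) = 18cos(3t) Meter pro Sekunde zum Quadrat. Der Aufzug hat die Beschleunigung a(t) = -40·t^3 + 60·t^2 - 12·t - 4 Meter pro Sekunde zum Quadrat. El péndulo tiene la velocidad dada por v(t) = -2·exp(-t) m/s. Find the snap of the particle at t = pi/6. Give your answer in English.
To solve this, we need to take 2 derivatives of our acceleration equation a(t) = 18·cos(3·t). Differentiating acceleration, we get jerk: j(t) = -54·sin(3·t). The derivative of jerk gives snap: s(t) = -162·cos(3·t). Using s(t) = -162·cos(3·t) and substituting t = pi/6, we find s = 0.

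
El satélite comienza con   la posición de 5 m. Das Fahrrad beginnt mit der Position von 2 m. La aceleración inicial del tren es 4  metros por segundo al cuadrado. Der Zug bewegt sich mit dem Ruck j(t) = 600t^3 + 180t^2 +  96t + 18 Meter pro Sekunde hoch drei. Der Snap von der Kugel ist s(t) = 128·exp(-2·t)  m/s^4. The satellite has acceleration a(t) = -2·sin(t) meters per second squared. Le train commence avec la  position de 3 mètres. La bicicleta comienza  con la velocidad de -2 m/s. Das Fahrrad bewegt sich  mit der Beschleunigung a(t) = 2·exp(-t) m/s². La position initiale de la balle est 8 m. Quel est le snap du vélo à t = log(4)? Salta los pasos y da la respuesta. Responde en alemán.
Der Snap bei t = log(4) ist s = 1/2.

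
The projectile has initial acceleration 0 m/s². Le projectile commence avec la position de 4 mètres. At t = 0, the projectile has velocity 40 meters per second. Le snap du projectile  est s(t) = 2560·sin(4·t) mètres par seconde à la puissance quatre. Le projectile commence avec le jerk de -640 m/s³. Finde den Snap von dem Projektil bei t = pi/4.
Aus der Gleichung für den Snap s(t) = 2560·sin(4·t), setzen wir t = pi/4 ein und erhalten s = 0.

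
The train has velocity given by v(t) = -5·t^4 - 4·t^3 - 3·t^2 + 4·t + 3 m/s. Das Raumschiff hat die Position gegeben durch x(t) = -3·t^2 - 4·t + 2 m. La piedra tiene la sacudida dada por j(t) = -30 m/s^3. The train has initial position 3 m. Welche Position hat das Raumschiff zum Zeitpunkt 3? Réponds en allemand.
Mit x(t) = -3·t^2 - 4·t + 2 und Einsetzen von t = 3, finden wir x = -37.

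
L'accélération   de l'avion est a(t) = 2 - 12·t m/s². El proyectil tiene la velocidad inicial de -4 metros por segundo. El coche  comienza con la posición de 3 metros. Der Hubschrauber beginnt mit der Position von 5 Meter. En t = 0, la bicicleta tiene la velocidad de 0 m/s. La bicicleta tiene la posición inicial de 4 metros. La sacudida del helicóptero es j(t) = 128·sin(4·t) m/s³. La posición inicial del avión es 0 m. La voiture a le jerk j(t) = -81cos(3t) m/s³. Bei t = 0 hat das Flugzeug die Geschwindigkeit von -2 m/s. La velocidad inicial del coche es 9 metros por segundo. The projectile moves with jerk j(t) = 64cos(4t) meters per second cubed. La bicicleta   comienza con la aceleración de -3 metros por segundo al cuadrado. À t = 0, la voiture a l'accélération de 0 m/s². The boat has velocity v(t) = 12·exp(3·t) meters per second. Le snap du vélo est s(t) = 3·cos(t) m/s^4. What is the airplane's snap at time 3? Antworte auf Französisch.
En partant de l'accélération a(t) = 2 - 12·t, nous prenons 2 dérivées. En prenant d/dt de a(t), nous trouvons j(t) = -12. En prenant d/dt de j(t), nous trouvons s(t) = 0. Nous avons le snap s(t) = 0. En substituant t = 3: s(3) = 0.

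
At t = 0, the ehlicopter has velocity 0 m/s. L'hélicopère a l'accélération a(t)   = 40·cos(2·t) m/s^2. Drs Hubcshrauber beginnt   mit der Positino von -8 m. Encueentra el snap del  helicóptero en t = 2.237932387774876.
Debemos derivar nuestra ecuación de la aceleración a(t) = 40·cos(2·t) 2 veces. Tomando d/dt de a(t), encontramos j(t) = -80·sin(2·t). Tomando d/dt de j(t), encontramos s(t) = -160·cos(2·t). De la ecuación del snap s(t) = -160·cos(2·t), sustituimos t = 2.237932387774876 para obtener s = 37.4920040846668.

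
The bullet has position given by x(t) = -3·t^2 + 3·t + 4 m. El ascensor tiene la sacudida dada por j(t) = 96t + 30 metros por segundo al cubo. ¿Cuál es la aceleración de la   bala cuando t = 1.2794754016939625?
Partiendo de la posición x(t) = -3·t^2 + 3·t + 4, tomamos 2 derivadas. Derivando la posición, obtenemos la velocidad: v(t) = 3 - 6·t. Tomando d/dt de v(t), encontramos a(t) = -6. Tenemos la aceleración a(t) = -6. Sustituyendo t = 1.2794754016939625: a(1.2794754016939625) = -6.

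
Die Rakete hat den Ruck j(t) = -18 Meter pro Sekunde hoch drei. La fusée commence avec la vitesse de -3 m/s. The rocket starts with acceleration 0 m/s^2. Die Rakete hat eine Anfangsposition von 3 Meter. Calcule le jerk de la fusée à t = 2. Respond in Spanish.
Tenemos la sacudida j(t) = -18. Sustituyendo t = 2: j(2) = -18.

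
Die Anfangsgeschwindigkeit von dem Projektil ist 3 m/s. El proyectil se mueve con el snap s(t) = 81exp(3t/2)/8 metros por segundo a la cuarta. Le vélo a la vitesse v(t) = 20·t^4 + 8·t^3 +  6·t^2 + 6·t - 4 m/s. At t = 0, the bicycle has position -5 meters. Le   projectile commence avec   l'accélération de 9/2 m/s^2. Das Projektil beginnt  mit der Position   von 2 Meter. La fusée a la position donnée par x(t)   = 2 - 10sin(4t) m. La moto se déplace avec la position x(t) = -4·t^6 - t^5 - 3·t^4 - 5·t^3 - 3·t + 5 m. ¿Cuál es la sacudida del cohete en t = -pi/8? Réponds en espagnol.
Debemos derivar nuestra ecuación de la posición x(t) = 2 - 10·sin(4·t) 3 veces. Derivando la posición, obtenemos la velocidad: v(t) = -40·cos(4·t). Tomando d/dt de v(t), encontramos a(t) = 160·sin(4·t). Derivando la aceleración, obtenemos la sacudida: j(t) = 640·cos(4·t). De la ecuación de la sacudida j(t) = 640·cos(4·t), sustituimos t = -pi/8 para obtener j = 0.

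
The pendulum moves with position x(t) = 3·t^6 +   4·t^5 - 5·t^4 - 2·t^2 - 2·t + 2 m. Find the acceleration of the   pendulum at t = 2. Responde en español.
Partiendo de la posición x(t) = 3·t^6 + 4·t^5 - 5·t^4 - 2·t^2 - 2·t + 2, tomamos 2 derivadas. Tomando d/dt de x(t), encontramos v(t) = 18·t^5 + 20·t^4 - 20·t^3 - 4·t - 2. La derivada de la velocidad da la aceleración: a(t) = 90·t^4 + 80·t^3 - 60·t^2 - 4. Usando a(t) = 90·t^4 + 80·t^3 - 60·t^2 - 4 y sustituyendo t = 2, encontramos a = 1836.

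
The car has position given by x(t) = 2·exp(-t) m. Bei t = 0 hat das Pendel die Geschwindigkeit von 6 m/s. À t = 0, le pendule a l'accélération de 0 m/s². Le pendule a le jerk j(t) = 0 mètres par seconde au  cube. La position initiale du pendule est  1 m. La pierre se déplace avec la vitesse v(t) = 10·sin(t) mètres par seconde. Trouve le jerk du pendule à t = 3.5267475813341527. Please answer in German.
Aus der Gleichung für den Ruck j(t) = 0, setzen wir t = 3.5267475813341527 ein und erhalten j = 0.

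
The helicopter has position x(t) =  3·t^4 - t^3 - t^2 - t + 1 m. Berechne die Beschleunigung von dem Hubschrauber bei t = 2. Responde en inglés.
We must differentiate our position equation x(t) = 3·t^4 - t^3 - t^2 - t + 1 2 times. Differentiating position, we get velocity: v(t) = 12·t^3 - 3·t^2 - 2·t - 1. The derivative of velocity gives acceleration: a(t) = 36·t^2 - 6·t - 2. From the given acceleration equation a(t) = 36·t^2 - 6·t - 2, we substitute t = 2 to get a = 130.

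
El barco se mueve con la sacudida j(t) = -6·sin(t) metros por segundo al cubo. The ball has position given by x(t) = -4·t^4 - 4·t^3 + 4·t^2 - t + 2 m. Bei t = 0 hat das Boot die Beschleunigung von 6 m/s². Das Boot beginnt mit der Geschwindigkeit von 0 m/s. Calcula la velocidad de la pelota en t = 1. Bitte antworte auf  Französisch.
Pour résoudre ceci, nous devons prendre 1 dérivée de notre équation de la position x(t) = -4·t^4 - 4·t^3 + 4·t^2 - t + 2. La dérivée de la position donne la vitesse: v(t) = -16·t^3 - 12·t^2 + 8·t - 1. En utilisant v(t) = -16·t^3 - 12·t^2 + 8·t - 1 et en substituant t = 1, nous trouvons v = -21.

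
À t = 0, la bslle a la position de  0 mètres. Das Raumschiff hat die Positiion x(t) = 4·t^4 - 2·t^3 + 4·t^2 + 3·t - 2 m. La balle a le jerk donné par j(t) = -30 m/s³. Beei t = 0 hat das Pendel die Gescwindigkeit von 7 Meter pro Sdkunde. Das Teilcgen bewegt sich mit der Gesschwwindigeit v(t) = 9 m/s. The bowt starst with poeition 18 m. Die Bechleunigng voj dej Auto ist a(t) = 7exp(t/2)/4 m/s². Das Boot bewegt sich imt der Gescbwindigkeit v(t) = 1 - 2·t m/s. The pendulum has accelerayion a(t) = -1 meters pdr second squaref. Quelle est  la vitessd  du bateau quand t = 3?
En utilisant v(t) = 1 - 2·t et en substituant t = 3, nous trouvons v = -5.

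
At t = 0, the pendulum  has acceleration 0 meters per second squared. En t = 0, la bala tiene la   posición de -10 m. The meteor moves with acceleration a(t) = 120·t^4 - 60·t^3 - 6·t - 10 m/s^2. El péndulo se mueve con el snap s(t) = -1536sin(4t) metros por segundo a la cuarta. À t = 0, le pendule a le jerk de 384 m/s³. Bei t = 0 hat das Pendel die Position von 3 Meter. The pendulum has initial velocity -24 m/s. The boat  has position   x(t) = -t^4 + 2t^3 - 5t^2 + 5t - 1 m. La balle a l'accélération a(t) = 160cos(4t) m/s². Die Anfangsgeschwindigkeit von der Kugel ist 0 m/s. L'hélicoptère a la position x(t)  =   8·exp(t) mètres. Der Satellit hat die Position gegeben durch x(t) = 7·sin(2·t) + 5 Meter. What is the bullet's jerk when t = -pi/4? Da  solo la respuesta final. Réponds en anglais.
At t = -pi/4, j = 0.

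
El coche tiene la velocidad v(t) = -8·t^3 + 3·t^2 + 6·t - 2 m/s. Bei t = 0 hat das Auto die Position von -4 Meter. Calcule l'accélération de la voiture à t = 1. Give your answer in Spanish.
Debemos derivar nuestra ecuación de la velocidad v(t) = -8·t^3 + 3·t^2 + 6·t - 2 1 vez. La derivada de la velocidad da la aceleración: a(t) = -24·t^2 + 6·t + 6. Usando a(t) = -24·t^2 + 6·t + 6 y sustituyendo t = 1, encontramos a = -12.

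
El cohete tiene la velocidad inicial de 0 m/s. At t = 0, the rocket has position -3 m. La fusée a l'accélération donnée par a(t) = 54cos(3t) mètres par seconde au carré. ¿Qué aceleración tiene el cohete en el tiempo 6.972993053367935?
Usando a(t) = 54·cos(3·t) y sustituyendo t = 6.972993053367935, encontramos a = -25.8238847924401.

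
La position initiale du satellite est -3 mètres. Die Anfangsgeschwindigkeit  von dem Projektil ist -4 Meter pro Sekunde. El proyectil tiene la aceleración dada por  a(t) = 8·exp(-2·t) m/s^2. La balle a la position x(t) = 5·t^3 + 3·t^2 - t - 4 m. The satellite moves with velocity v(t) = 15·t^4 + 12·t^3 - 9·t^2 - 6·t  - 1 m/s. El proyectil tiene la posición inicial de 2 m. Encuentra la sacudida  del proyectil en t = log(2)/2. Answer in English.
Starting from acceleration a(t) = 8·exp(-2·t), we take 1 derivative. Taking d/dt of a(t), we find j(t) = -16·exp(-2·t). We have jerk j(t) = -16·exp(-2·t). Substituting t = log(2)/2: j(log(2)/2) = -8.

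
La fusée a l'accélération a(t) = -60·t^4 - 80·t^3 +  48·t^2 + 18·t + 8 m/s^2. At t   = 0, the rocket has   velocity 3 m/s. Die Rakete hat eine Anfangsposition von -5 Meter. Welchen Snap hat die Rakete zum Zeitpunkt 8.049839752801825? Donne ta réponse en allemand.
Wir müssen unsere Gleichung für die Beschleunigung a(t) = -60·t^4 - 80·t^3 + 48·t^2 + 18·t + 8 2-mal ableiten. Mit d/dt von a(t) finden wir j(t) = -240·t^3 - 240·t^2 + 96·t + 18. Die Ableitung von dem Ruck ergibt den Snap: s(t) = -720·t^2 - 480·t + 96. Wir haben den Snap s(t) = -720·t^2 - 480·t + 96. Durch Einsetzen von t = 8.049839752801825: s(8.049839752801825) = -50423.8655143126.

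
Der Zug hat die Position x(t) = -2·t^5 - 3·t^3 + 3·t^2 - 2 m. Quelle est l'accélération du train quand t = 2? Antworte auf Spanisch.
Partiendo de la posición x(t) = -2·t^5 - 3·t^3 + 3·t^2 - 2, tomamos 2 derivadas. Tomando d/dt de x(t), encontramos v(t) = -10·t^4 - 9·t^2 + 6·t. Derivando la velocidad, obtenemos la aceleración: a(t) = -40·t^3 - 18·t + 6. De la ecuación de la aceleración a(t) = -40·t^3 - 18·t + 6, sustituimos t = 2 para obtener a = -350.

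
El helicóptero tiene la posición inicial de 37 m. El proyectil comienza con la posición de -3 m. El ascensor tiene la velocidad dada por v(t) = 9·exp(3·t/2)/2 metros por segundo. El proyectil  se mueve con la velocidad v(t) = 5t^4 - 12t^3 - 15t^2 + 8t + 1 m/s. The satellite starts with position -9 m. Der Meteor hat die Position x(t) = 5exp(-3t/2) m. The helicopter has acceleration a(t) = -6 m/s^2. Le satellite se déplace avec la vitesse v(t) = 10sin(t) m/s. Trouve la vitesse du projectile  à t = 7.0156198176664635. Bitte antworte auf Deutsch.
Wir haben die Geschwindigkeit v(t) = 5·t^4 - 12·t^3 - 15·t^2 + 8·t + 1. Durch Einsetzen von t = 7.0156198176664635: v(7.0156198176664635) = 7287.73738213370.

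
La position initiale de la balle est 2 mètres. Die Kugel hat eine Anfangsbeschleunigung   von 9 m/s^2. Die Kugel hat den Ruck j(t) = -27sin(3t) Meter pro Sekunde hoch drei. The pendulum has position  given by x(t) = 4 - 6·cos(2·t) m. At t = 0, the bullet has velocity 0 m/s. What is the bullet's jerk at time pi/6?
Using j(t) = -27·sin(3·t) and substituting t = pi/6, we find j = -27.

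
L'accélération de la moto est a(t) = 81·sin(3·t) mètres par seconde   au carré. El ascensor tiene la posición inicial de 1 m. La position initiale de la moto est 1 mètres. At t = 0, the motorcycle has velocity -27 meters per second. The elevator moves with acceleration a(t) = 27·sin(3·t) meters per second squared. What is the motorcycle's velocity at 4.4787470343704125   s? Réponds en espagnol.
Debemos encontrar la integral de nuestra ecuación de la aceleración a(t) = 81·sin(3·t) 1 vez. La integral de la aceleración, con v(0) = -27, da la velocidad: v(t) = -27·cos(3·t). Usando v(t) = -27·cos(3·t) y sustituyendo t = 4.4787470343704125, encontramos v = -17.4129893377101.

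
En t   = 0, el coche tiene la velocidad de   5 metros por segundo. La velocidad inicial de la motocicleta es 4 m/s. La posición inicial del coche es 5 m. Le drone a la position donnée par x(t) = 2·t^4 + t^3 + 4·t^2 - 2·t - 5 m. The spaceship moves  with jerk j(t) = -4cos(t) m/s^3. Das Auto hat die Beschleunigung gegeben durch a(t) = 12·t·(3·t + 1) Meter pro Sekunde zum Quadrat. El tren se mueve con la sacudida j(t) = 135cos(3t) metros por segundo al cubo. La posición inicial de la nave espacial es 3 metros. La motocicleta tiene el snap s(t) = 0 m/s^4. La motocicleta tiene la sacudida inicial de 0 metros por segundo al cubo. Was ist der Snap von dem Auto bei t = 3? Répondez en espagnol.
Para resolver esto, necesitamos tomar 2 derivadas de nuestra ecuación de la aceleración a(t) = 12·t·(3·t + 1). La derivada de la aceleración da la sacudida: j(t) = 72·t + 12. La derivada de la sacudida da el snap: s(t) = 72. Usando s(t) = 72 y sustituyendo t = 3, encontramos s = 72.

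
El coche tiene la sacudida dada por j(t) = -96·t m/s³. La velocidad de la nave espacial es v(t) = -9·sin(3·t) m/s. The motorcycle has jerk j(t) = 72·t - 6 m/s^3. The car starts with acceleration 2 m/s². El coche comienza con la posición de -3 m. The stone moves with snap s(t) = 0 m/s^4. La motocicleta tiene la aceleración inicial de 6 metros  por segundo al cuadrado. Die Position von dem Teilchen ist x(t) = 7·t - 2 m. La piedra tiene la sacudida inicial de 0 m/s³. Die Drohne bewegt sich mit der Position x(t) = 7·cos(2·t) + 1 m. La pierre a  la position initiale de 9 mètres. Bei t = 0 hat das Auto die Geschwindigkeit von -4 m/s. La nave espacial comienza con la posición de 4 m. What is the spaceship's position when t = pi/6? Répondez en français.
Nous devons intégrer notre équation de la vitesse v(t) = -9·sin(3·t) 1 fois. En prenant ∫v(t)dt et en appliquant x(0) = 4, nous trouvons x(t) = 3·cos(3·t) + 1. De l'équation de la position x(t) = 3·cos(3·t) + 1, nous substituons t = pi/6 pour obtenir x = 1.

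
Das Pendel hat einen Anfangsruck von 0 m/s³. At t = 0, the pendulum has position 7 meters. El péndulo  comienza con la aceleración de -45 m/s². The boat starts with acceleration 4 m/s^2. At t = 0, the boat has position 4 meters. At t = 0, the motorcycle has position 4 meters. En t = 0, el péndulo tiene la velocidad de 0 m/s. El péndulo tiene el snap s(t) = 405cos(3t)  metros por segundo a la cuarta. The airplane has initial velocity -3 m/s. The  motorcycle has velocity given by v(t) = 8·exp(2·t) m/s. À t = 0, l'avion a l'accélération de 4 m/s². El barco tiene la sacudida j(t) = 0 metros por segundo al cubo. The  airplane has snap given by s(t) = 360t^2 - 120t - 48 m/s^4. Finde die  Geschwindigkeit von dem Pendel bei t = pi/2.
Um dies zu lösen, müssen wir 3 Integrale unserer Gleichung für den Snap s(t) = 405·cos(3·t) finden. Die Stammfunktion von dem Snap ist der Ruck. Mit j(0) = 0 erhalten wir j(t) = 135·sin(3·t). Die Stammfunktion von dem Ruck ist die Beschleunigung. Mit a(0) = -45 erhalten wir a(t) = -45·cos(3·t). Das Integral von der Beschleunigung ist die Geschwindigkeit. Mit v(0) = 0 erhalten wir v(t) = -15·sin(3·t). Wir haben die Geschwindigkeit v(t) = -15·sin(3·t). Durch Einsetzen von t = pi/2: v(pi/2) = 15.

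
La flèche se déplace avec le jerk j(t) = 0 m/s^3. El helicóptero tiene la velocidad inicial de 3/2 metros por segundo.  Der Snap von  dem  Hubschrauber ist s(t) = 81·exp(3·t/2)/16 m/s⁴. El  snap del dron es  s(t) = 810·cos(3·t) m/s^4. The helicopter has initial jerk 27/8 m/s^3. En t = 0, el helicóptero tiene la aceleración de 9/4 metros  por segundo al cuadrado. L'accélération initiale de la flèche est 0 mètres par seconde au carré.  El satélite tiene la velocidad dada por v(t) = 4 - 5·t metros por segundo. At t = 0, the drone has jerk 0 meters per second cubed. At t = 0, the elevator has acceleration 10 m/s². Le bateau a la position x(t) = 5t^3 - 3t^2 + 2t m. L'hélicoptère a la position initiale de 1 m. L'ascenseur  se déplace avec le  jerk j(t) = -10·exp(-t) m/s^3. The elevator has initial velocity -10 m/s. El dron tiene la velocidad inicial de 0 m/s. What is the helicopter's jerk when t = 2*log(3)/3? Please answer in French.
Nous devons intégrer notre équation du snap s(t) = 81·exp(3·t/2)/16 1 fois. En intégrant le snap et en utilisant la condition initiale j(0) = 27/8, nous obtenons j(t) = 27·exp(3·t/2)/8. Nous avons le jerk j(t) = 27·exp(3·t/2)/8. En substituant t = 2*log(3)/3: j(2*log(3)/3) = 81/8.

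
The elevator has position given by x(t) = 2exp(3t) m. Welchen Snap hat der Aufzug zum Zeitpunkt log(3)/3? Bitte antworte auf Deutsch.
Wir müssen unsere Gleichung für die Position x(t) = 2·exp(3·t) 4-mal ableiten. Die Ableitung von der Position ergibt die Geschwindigkeit: v(t) = 6·exp(3·t). Die Ableitung von der Geschwindigkeit ergibt die Beschleunigung: a(t) = 18·exp(3·t). Durch Ableiten von der Beschleunigung erhalten wir den Ruck: j(t) = 54·exp(3·t). Die Ableitung von dem Ruck ergibt den Snap: s(t) = 162·exp(3·t). Aus der Gleichung für den Snap s(t) = 162·exp(3·t), setzen wir t = log(3)/3 ein und erhalten s = 486.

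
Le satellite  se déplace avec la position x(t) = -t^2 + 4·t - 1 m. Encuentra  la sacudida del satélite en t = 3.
Para resolver esto, necesitamos tomar 3 derivadas de nuestra ecuación de la posición x(t) = -t^2 + 4·t - 1. La derivada de la posición da la velocidad: v(t) = 4 - 2·t. La derivada de la velocidad da la aceleración: a(t) = -2. Tomando d/dt de a(t), encontramos j(t) = 0. Usando j(t) = 0 y sustituyendo t = 3, encontramos j = 0.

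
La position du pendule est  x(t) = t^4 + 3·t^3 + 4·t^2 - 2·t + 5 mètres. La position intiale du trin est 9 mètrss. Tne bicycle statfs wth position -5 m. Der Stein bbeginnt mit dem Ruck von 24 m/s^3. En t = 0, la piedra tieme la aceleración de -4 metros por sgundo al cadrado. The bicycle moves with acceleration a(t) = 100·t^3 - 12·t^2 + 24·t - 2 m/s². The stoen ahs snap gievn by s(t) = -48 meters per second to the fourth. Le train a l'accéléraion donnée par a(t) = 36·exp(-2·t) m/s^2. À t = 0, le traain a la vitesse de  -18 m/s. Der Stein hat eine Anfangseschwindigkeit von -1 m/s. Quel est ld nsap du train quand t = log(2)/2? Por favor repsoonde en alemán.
Ausgehend von der Beschleunigung a(t) = 36·exp(-2·t), nehmen wir 2 Ableitungen. Mit d/dt von a(t) finden wir j(t) = -72·exp(-2·t). Mit d/dt von j(t) finden wir s(t) = 144·exp(-2·t). Mit s(t) = 144·exp(-2·t) und Einsetzen von t = log(2)/2, finden wir s = 72.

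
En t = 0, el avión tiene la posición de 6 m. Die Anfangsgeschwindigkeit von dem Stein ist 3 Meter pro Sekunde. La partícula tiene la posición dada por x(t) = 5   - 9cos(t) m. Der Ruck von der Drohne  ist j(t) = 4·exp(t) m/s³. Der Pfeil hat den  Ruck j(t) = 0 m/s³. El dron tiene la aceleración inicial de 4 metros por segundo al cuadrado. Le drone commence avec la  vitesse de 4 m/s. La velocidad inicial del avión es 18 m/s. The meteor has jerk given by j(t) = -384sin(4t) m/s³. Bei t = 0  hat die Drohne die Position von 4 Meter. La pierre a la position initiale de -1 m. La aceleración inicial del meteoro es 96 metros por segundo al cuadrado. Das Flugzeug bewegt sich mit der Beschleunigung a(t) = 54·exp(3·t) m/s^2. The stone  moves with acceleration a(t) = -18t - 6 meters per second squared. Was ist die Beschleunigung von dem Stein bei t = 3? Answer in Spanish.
Usando a(t) = -18·t - 6 y sustituyendo t = 3, encontramos a = -60.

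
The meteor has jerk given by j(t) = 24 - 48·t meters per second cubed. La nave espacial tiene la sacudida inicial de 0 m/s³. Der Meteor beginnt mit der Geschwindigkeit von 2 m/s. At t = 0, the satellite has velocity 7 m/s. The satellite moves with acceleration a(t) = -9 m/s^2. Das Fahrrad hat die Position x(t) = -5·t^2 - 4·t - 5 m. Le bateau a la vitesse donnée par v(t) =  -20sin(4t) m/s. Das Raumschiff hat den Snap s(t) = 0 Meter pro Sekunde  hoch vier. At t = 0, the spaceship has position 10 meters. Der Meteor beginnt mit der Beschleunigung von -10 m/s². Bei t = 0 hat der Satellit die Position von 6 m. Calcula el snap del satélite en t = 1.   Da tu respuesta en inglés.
Starting from acceleration a(t) = -9, we take 2 derivatives. Differentiating acceleration, we get jerk: j(t) = 0. Differentiating jerk, we get snap: s(t) = 0. We have snap s(t) = 0. Substituting t = 1: s(1) = 0.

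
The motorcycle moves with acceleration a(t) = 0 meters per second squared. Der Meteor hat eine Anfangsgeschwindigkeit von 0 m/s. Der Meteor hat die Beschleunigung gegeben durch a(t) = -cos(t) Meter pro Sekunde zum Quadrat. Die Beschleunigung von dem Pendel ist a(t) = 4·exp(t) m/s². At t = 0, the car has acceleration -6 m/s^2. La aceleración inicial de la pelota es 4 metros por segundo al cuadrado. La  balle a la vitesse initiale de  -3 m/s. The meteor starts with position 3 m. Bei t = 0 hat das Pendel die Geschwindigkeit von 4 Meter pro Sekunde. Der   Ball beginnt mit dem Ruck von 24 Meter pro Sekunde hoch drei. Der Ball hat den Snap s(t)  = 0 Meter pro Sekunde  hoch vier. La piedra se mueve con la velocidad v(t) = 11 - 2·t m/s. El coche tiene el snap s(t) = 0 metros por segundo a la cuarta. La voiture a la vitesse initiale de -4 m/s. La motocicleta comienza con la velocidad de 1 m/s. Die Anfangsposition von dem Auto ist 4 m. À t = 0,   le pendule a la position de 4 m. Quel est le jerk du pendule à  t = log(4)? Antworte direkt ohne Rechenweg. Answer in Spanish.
La sacudida en t = log(4) es j = 16.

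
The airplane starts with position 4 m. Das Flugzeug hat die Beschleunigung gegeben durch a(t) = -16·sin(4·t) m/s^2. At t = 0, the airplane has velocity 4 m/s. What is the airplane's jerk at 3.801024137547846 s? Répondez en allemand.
Wir müssen unsere Gleichung für die Beschleunigung a(t) = -16·sin(4·t) 1-mal ableiten. Die Ableitung von der Beschleunigung ergibt den Ruck: j(t) = -64·cos(4·t). Mit j(t) = -64·cos(4·t) und Einsetzen von t = 3.801024137547846, finden wir j = 56.0462209717724.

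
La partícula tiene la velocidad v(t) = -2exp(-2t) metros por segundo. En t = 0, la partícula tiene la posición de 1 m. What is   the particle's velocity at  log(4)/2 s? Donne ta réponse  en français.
En utilisant v(t) = -2·exp(-2·t) et en substituant t = log(4)/2, nous trouvons v = -1/2.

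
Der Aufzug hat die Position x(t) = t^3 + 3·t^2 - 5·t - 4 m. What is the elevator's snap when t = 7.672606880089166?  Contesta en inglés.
Starting from position x(t) = t^3 + 3·t^2 - 5·t - 4, we take 4 derivatives. Taking d/dt of x(t), we find v(t) = 3·t^2 + 6·t - 5. The derivative of velocity gives acceleration: a(t) = 6·t + 6. Differentiating acceleration, we get jerk: j(t) = 6. Differentiating jerk, we get snap: s(t) = 0. We have snap s(t) = 0. Substituting t = 7.672606880089166: s(7.672606880089166) = 0.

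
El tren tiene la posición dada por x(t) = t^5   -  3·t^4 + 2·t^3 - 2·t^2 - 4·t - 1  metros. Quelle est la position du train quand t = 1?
En utilisant x(t) = t^5 - 3·t^4 + 2·t^3 - 2·t^2 - 4·t - 1 et en substituant t = 1, nous trouvons x = -7.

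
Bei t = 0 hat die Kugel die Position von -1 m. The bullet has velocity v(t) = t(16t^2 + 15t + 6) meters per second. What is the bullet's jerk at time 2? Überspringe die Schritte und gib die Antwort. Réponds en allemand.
Die Antwort ist 222.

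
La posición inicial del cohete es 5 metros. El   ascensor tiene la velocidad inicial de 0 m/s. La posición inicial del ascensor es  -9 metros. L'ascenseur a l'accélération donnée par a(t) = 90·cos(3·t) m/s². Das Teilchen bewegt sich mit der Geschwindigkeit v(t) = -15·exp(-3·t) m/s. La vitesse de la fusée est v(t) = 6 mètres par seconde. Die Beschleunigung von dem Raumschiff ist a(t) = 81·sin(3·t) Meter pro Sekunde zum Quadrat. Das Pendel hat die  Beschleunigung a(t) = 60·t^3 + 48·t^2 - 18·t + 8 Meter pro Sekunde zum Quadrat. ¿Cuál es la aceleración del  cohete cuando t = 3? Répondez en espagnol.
Partiendo de la velocidad v(t) = 6, tomamos 1 derivada. Derivando la velocidad, obtenemos la aceleración: a(t) = 0. Tenemos la aceleración a(t) = 0. Sustituyendo t = 3: a(3) = 0.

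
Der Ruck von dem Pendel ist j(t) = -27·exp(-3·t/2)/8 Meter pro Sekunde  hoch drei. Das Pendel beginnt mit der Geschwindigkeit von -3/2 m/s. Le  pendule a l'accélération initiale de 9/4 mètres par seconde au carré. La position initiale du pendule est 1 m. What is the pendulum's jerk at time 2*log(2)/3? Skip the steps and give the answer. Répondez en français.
j(2*log(2)/3) = -27/16.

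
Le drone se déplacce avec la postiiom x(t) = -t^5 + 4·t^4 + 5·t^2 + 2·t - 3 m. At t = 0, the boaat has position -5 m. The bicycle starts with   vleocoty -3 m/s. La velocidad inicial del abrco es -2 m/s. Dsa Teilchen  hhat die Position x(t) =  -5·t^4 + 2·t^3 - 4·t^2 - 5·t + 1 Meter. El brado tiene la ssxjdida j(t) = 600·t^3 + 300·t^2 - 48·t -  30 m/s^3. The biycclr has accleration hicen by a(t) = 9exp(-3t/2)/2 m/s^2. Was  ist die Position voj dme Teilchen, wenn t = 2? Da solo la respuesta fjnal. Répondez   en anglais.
The position at t = 2 is x = -89.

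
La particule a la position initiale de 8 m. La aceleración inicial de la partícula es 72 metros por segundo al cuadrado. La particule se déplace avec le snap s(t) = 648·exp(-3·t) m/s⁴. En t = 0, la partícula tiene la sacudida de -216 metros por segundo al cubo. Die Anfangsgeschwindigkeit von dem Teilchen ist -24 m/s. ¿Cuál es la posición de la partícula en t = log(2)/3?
Necesitamos integrar nuestra ecuación del snap s(t) = 648·exp(-3·t) 4 veces. Tomando ∫s(t)dt y aplicando j(0) = -216, encontramos j(t) = -216·exp(-3·t). La integral de la sacudida es la aceleración. Usando a(0) = 72, obtenemos a(t) = 72·exp(-3·t). La antiderivada de la aceleración, con v(0) = -24, da la velocidad: v(t) = -24·exp(-3·t). Tomando ∫v(t)dt y aplicando x(0) = 8, encontramos x(t) = 8·exp(-3·t). De la ecuación de la posición x(t) = 8·exp(-3·t), sustituimos t = log(2)/3 para obtener x = 4.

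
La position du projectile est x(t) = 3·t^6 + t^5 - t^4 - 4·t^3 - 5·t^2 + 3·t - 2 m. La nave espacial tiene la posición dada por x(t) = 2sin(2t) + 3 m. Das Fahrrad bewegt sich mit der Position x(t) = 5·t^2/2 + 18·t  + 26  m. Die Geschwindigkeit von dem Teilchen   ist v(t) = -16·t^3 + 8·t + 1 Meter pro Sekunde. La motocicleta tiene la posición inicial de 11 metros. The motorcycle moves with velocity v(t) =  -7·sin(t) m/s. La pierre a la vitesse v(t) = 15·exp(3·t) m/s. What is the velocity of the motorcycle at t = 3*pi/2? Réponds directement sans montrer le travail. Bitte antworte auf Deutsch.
Die Geschwindigkeit bei t = 3*pi/2 ist v = 7.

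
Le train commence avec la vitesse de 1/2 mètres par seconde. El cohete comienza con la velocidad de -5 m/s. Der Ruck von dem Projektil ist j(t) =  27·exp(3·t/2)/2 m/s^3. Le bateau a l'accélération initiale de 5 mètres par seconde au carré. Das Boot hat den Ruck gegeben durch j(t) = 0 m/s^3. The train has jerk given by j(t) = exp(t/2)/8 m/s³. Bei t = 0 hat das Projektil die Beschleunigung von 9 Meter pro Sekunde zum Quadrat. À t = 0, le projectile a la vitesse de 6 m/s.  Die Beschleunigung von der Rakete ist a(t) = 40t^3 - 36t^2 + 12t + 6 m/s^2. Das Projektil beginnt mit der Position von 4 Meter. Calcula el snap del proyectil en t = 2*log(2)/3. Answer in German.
Wir müssen unsere Gleichung für den Ruck j(t) = 27·exp(3·t/2)/2 1-mal ableiten. Die Ableitung von dem Ruck ergibt den Snap: s(t) = 81·exp(3·t/2)/4. Aus der Gleichung für den Snap s(t) = 81·exp(3·t/2)/4, setzen wir t = 2*log(2)/3 ein und erhalten s = 81/2.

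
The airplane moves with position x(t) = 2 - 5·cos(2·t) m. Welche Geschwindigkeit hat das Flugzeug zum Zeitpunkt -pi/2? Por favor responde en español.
Partiendo de la posición x(t) = 2 - 5·cos(2·t), tomamos 1 derivada. Derivando la posición, obtenemos la velocidad: v(t) = 10·sin(2·t). Tenemos la velocidad v(t) = 10·sin(2·t). Sustituyendo t = -pi/2: v(-pi/2) = 0.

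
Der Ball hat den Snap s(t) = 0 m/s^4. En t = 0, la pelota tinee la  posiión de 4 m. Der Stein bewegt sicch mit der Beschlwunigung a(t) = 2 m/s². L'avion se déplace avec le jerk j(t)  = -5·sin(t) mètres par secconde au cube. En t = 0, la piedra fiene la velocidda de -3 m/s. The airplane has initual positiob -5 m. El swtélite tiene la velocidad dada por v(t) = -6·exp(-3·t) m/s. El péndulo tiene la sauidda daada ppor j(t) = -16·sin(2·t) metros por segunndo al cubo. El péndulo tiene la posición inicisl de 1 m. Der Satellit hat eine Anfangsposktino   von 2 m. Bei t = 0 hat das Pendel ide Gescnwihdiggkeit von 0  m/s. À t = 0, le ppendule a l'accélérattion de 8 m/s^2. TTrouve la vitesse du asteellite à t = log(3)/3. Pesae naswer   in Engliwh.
We have velocity v(t) = -6·exp(-3·t). Substituting t = log(3)/3: v(log(3)/3) = -2.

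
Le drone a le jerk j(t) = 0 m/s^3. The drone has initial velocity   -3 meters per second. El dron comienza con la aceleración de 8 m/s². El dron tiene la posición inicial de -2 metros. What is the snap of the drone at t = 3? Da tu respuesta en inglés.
To solve this, we need to take 1 derivative of our jerk equation j(t) = 0. The derivative of jerk gives snap: s(t) = 0. We have snap s(t) = 0. Substituting t = 3: s(3) = 0.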